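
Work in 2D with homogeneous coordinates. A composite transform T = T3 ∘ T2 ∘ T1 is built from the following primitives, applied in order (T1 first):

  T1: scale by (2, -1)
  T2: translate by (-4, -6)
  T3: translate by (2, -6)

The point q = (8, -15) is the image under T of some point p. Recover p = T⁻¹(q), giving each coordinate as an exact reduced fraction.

T1 = [2 0 0; 0 -1 0; 0 0 1]
T2·T1 = [2 0 -4; 0 -1 -6; 0 0 1]
T3·…·T1 = [2 0 -2; 0 -1 -12; 0 0 1]
det M = -2; M⁻¹ = [1/2 0 1; 0 -1 -12; 0 0 1]
M⁻¹ · (8, -15)ᵀ = (5, 3)ᵀ

p = (5, 3)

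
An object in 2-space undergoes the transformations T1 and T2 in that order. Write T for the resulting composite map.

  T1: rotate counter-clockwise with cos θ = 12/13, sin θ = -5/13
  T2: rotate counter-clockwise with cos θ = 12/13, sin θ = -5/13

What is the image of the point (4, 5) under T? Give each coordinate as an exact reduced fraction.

T1 rotate counter-clockwise with cos θ = 12/13, sin θ = -5/13: (4, 5) → (73/13, 40/13)
T2 rotate counter-clockwise with cos θ = 12/13, sin θ = -5/13: (73/13, 40/13) → (1076/169, 115/169)

T(p) = (1076/169, 115/169)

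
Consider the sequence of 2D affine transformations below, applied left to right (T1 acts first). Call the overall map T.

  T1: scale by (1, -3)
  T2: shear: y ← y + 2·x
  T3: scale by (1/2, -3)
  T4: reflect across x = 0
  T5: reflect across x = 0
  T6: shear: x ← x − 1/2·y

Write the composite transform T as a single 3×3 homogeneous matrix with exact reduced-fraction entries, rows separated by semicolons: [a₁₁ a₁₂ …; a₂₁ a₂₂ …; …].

T = [7/2 -9/2 0; -6 9 0; 0 0 1]

T1 = [1 0 0; 0 -3 0; 0 0 1]
T2·T1 = [1 0 0; 2 -3 0; 0 0 1]
T3·…·T1 = [1/2 0 0; -6 9 0; 0 0 1]
T4·…·T1 = [-1/2 0 0; -6 9 0; 0 0 1]
T5·…·T1 = [1/2 0 0; -6 9 0; 0 0 1]
T6·…·T1 = [7/2 -9/2 0; -6 9 0; 0 0 1]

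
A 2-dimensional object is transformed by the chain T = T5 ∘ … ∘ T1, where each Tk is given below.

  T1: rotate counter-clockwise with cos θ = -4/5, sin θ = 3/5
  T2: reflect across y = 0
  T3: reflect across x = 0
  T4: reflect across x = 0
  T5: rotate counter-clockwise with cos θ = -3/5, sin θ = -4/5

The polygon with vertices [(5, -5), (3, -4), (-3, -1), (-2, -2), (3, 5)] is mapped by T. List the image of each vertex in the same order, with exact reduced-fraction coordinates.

image vertices: (-5, 5), (-4, 3), (-1, -3), (-2, -2), (5, 3)

T1 rotate counter-clockwise with cos θ = -4/5, sin θ = 3/5: (5, -5) → (-1, 7); (3, -4) → (0, 5); (-3, -1) → (3, -1); (-2, -2) → (14/5, 2/5); (3, 5) → (-27/5, -11/5)
T2 reflect across y = 0: (-1, 7) → (-1, -7); (0, 5) → (0, -5); (3, -1) → (3, 1); (14/5, 2/5) → (14/5, -2/5); (-27/5, -11/5) → (-27/5, 11/5)
T3 reflect across x = 0: (-1, -7) → (1, -7); (0, -5) → (0, -5); (3, 1) → (-3, 1); (14/5, -2/5) → (-14/5, -2/5); (-27/5, 11/5) → (27/5, 11/5)
T4 reflect across x = 0: (1, -7) → (-1, -7); (0, -5) → (0, -5); (-3, 1) → (3, 1); (-14/5, -2/5) → (14/5, -2/5); (27/5, 11/5) → (-27/5, 11/5)
T5 rotate counter-clockwise with cos θ = -3/5, sin θ = -4/5: (-1, -7) → (-5, 5); (0, -5) → (-4, 3); (3, 1) → (-1, -3); (14/5, -2/5) → (-2, -2); (-27/5, 11/5) → (5, 3)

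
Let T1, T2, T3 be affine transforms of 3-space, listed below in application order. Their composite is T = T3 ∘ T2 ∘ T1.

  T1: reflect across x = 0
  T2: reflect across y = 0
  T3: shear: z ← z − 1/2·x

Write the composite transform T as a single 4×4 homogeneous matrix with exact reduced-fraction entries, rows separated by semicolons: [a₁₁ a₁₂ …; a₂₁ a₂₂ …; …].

T1 = [-1 0 0 0; 0 1 0 0; 0 0 1 0; 0 0 0 1]
T2·T1 = [-1 0 0 0; 0 -1 0 0; 0 0 1 0; 0 0 0 1]
T3·…·T1 = [-1 0 0 0; 0 -1 0 0; 1/2 0 1 0; 0 0 0 1]

T = [-1 0 0 0; 0 -1 0 0; 1/2 0 1 0; 0 0 0 1]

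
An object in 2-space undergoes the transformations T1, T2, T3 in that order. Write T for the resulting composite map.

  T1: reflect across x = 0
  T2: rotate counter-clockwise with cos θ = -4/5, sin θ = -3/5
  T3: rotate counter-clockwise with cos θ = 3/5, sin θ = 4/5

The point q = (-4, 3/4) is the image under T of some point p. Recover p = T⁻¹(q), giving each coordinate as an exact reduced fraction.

T1 = [-1 0 0; 0 1 0; 0 0 1]
T2·T1 = [4/5 3/5 0; 3/5 -4/5 0; 0 0 1]
T3·…·T1 = [0 1 0; 1 0 0; 0 0 1]
det M = -1; M⁻¹ = [0 1 0; 1 0 0; 0 0 1]
M⁻¹ · (-4, 3/4)ᵀ = (3/4, -4)ᵀ

p = (3/4, -4)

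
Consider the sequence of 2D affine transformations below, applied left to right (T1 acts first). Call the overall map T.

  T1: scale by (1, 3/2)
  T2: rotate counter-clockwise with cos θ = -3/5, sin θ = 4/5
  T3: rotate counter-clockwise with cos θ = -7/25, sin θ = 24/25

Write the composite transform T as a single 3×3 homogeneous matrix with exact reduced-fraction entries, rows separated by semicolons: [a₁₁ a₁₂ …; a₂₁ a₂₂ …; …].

T1 = [1 0 0; 0 3/2 0; 0 0 1]
T2·T1 = [-3/5 -6/5 0; 4/5 -9/10 0; 0 0 1]
T3·…·T1 = [-3/5 6/5 0; -4/5 -9/10 0; 0 0 1]

T = [-3/5 6/5 0; -4/5 -9/10 0; 0 0 1]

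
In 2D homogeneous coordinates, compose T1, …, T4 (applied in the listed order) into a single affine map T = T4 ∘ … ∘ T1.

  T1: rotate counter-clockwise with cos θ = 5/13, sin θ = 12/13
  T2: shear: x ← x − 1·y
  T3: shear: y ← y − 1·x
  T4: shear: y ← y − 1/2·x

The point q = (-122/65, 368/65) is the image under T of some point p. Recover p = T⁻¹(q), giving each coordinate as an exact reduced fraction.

p = (3, 1/5)

T1 = [5/13 -12/13 0; 12/13 5/13 0; 0 0 1]
T2·T1 = [-7/13 -17/13 0; 12/13 5/13 0; 0 0 1]
T3·…·T1 = [-7/13 -17/13 0; 19/13 22/13 0; 0 0 1]
T4·…·T1 = [-7/13 -17/13 0; 45/26 61/26 0; 0 0 1]
det M = 1; M⁻¹ = [61/26 17/13 0; -45/26 -7/13 0; 0 0 1]
M⁻¹ · (-122/65, 368/65)ᵀ = (3, 1/5)ᵀ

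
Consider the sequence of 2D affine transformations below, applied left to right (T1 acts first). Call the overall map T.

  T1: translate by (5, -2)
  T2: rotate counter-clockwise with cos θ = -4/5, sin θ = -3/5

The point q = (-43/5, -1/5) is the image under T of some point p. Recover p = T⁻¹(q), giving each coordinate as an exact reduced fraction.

p = (2, -3)

T1 = [1 0 5; 0 1 -2; 0 0 1]
T2·T1 = [-4/5 3/5 -26/5; -3/5 -4/5 -7/5; 0 0 1]
det M = 1; M⁻¹ = [-4/5 -3/5 -5; 3/5 -4/5 2; 0 0 1]
M⁻¹ · (-43/5, -1/5)ᵀ = (2, -3)ᵀ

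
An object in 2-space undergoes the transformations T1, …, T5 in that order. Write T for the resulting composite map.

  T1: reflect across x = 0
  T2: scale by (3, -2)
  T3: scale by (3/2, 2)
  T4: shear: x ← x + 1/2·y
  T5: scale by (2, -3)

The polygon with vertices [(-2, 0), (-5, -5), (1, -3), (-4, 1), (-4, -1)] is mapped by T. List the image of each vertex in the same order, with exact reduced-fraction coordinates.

image vertices: (18, 0), (65, -60), (3, -36), (32, 12), (40, -12)

T1 reflect across x = 0: (-2, 0) → (2, 0); (-5, -5) → (5, -5); (1, -3) → (-1, -3); (-4, 1) → (4, 1); (-4, -1) → (4, -1)
T2 scale by (3, -2): (2, 0) → (6, 0); (5, -5) → (15, 10); (-1, -3) → (-3, 6); (4, 1) → (12, -2); (4, -1) → (12, 2)
T3 scale by (3/2, 2): (6, 0) → (9, 0); (15, 10) → (45/2, 20); (-3, 6) → (-9/2, 12); (12, -2) → (18, -4); (12, 2) → (18, 4)
T4 shear: x ← x + 1/2·y: (9, 0) → (9, 0); (45/2, 20) → (65/2, 20); (-9/2, 12) → (3/2, 12); (18, -4) → (16, -4); (18, 4) → (20, 4)
T5 scale by (2, -3): (9, 0) → (18, 0); (65/2, 20) → (65, -60); (3/2, 12) → (3, -36); (16, -4) → (32, 12); (20, 4) → (40, -12)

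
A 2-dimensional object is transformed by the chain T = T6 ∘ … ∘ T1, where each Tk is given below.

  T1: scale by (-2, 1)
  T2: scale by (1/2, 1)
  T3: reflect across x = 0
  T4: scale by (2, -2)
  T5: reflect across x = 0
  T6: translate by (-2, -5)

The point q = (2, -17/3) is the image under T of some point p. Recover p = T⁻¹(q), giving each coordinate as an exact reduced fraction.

p = (-2, 1/3)

T1 = [-2 0 0; 0 1 0; 0 0 1]
T2·T1 = [-1 0 0; 0 1 0; 0 0 1]
T3·…·T1 = [1 0 0; 0 1 0; 0 0 1]
T4·…·T1 = [2 0 0; 0 -2 0; 0 0 1]
T5·…·T1 = [-2 0 0; 0 -2 0; 0 0 1]
T6·…·T1 = [-2 0 -2; 0 -2 -5; 0 0 1]
det M = 4; M⁻¹ = [-1/2 0 -1; 0 -1/2 -5/2; 0 0 1]
M⁻¹ · (2, -17/3)ᵀ = (-2, 1/3)ᵀ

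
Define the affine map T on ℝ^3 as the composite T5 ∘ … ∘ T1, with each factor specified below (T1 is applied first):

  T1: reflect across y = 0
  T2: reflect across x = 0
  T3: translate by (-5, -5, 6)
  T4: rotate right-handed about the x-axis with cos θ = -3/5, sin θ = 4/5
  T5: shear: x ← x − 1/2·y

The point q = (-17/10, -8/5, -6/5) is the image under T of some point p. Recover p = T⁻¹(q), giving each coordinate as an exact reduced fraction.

p = (-5/2, -5, -4)

T1 = [1 0 0 0; 0 -1 0 0; 0 0 1 0; 0 0 0 1]
T2·T1 = [-1 0 0 0; 0 -1 0 0; 0 0 1 0; 0 0 0 1]
T3·…·T1 = [-1 0 0 -5; 0 -1 0 -5; 0 0 1 6; 0 0 0 1]
T4·…·T1 = [-1 0 0 -5; 0 3/5 -4/5 -9/5; 0 -4/5 -3/5 -38/5; 0 0 0 1]
T5·…·T1 = [-1 -3/10 2/5 -41/10; 0 3/5 -4/5 -9/5; 0 -4/5 -3/5 -38/5; 0 0 0 1]
det M = 1; M⁻¹ = [-1 -1/2 0 -5; 0 3/5 -4/5 -5; 0 -4/5 -3/5 -6; 0 0 0 1]
M⁻¹ · (-17/10, -8/5, -6/5)ᵀ = (-5/2, -5, -4)ᵀ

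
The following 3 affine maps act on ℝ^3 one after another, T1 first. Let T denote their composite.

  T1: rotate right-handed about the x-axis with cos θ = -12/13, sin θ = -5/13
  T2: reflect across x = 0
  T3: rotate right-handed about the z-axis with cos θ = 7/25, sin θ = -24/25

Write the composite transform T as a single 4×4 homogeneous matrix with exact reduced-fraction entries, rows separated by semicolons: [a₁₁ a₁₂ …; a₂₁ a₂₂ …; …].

T1 = [1 0 0 0; 0 -12/13 5/13 0; 0 -5/13 -12/13 0; 0 0 0 1]
T2·T1 = [-1 0 0 0; 0 -12/13 5/13 0; 0 -5/13 -12/13 0; 0 0 0 1]
T3·…·T1 = [-7/25 -288/325 24/65 0; 24/25 -84/325 7/65 0; 0 -5/13 -12/13 0; 0 0 0 1]

T = [-7/25 -288/325 24/65 0; 24/25 -84/325 7/65 0; 0 -5/13 -12/13 0; 0 0 0 1]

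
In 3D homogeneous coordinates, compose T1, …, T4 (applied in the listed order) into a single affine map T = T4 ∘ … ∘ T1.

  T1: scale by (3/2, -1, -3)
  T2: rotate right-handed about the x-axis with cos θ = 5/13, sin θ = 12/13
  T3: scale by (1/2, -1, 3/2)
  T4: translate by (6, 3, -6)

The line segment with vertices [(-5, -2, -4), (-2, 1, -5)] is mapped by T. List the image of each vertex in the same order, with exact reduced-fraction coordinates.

image vertices: (9/4, 173/13, 48/13), (9/2, 224/13, 33/26)

T1 scale by (3/2, -1, -3): (-5, -2, -4) → (-15/2, 2, 12); (-2, 1, -5) → (-3, -1, 15)
T2 rotate right-handed about the x-axis with cos θ = 5/13, sin θ = 12/13: (-15/2, 2, 12) → (-15/2, -134/13, 84/13); (-3, -1, 15) → (-3, -185/13, 63/13)
T3 scale by (1/2, -1, 3/2): (-15/2, -134/13, 84/13) → (-15/4, 134/13, 126/13); (-3, -185/13, 63/13) → (-3/2, 185/13, 189/26)
T4 translate by (6, 3, -6): (-15/4, 134/13, 126/13) → (9/4, 173/13, 48/13); (-3/2, 185/13, 189/26) → (9/2, 224/13, 33/26)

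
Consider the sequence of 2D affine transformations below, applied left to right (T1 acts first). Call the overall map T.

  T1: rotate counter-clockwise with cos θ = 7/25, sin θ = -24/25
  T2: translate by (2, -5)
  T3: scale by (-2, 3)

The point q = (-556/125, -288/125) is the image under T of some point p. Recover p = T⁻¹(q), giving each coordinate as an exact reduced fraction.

T1 = [7/25 24/25 0; -24/25 7/25 0; 0 0 1]
T2·T1 = [7/25 24/25 2; -24/25 7/25 -5; 0 0 1]
T3·…·T1 = [-14/25 -48/25 -4; -72/25 21/25 -15; 0 0 1]
det M = -6; M⁻¹ = [-7/50 -8/25 -134/25; -12/25 7/75 -13/25; 0 0 1]
M⁻¹ · (-556/125, -288/125)ᵀ = (-4, 7/5)ᵀ

p = (-4, 7/5)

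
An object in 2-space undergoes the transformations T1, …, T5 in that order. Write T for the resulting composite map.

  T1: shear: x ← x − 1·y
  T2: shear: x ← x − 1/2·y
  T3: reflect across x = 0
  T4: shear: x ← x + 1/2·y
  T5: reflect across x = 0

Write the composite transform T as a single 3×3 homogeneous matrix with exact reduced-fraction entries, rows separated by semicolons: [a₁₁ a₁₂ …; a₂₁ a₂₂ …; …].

T = [1 -2 0; 0 1 0; 0 0 1]

T1 = [1 -1 0; 0 1 0; 0 0 1]
T2·T1 = [1 -3/2 0; 0 1 0; 0 0 1]
T3·…·T1 = [-1 3/2 0; 0 1 0; 0 0 1]
T4·…·T1 = [-1 2 0; 0 1 0; 0 0 1]
T5·…·T1 = [1 -2 0; 0 1 0; 0 0 1]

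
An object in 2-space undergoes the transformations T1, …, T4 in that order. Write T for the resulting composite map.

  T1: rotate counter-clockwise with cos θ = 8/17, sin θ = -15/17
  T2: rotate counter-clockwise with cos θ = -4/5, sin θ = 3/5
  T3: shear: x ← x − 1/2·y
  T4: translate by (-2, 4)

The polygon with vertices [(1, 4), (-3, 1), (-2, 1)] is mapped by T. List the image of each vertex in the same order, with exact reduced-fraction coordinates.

T1 rotate counter-clockwise with cos θ = 8/17, sin θ = -15/17: (1, 4) → (4, 1); (-3, 1) → (-9/17, 53/17); (-2, 1) → (-1/17, 38/17)
T2 rotate counter-clockwise with cos θ = -4/5, sin θ = 3/5: (4, 1) → (-19/5, 8/5); (-9/17, 53/17) → (-123/85, -239/85); (-1/17, 38/17) → (-22/17, -31/17)
T3 shear: x ← x − 1/2·y: (-19/5, 8/5) → (-23/5, 8/5); (-123/85, -239/85) → (-7/170, -239/85); (-22/17, -31/17) → (-13/34, -31/17)
T4 translate by (-2, 4): (-23/5, 8/5) → (-33/5, 28/5); (-7/170, -239/85) → (-347/170, 101/85); (-13/34, -31/17) → (-81/34, 37/17)

image vertices: (-33/5, 28/5), (-347/170, 101/85), (-81/34, 37/17)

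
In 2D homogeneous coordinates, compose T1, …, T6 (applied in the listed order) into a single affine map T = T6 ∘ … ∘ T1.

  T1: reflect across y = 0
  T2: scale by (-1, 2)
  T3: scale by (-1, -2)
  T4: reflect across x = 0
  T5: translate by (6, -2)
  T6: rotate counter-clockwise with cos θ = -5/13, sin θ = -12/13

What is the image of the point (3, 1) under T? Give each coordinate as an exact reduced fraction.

T(p) = (9/13, -46/13)

T1 reflect across y = 0: (3, 1) → (3, -1)
T2 scale by (-1, 2): (3, -1) → (-3, -2)
T3 scale by (-1, -2): (-3, -2) → (3, 4)
T4 reflect across x = 0: (3, 4) → (-3, 4)
T5 translate by (6, -2): (-3, 4) → (3, 2)
T6 rotate counter-clockwise with cos θ = -5/13, sin θ = -12/13: (3, 2) → (9/13, -46/13)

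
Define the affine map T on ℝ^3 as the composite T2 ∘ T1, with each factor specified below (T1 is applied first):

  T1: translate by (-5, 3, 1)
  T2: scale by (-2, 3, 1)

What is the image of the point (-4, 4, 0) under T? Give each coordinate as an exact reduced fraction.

T(p) = (18, 21, 1)

T1 translate by (-5, 3, 1): (-4, 4, 0) → (-9, 7, 1)
T2 scale by (-2, 3, 1): (-9, 7, 1) → (18, 21, 1)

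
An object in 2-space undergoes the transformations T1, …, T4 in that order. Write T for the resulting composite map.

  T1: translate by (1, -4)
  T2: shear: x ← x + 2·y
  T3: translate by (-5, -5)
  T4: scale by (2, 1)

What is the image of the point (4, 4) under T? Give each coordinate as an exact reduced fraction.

T(p) = (0, -5)

T1 translate by (1, -4): (4, 4) → (5, 0)
T2 shear: x ← x + 2·y: (5, 0) → (5, 0)
T3 translate by (-5, -5): (5, 0) → (0, -5)
T4 scale by (2, 1): (0, -5) → (0, -5)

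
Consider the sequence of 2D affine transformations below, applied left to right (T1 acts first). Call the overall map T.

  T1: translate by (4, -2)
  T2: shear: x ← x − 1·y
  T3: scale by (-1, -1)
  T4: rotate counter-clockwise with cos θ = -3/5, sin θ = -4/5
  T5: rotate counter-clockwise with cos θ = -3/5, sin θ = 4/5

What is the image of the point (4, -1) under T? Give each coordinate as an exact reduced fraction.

T1 translate by (4, -2): (4, -1) → (8, -3)
T2 shear: x ← x − 1·y: (8, -3) → (11, -3)
T3 scale by (-1, -1): (11, -3) → (-11, 3)
T4 rotate counter-clockwise with cos θ = -3/5, sin θ = -4/5: (-11, 3) → (9, 7)
T5 rotate counter-clockwise with cos θ = -3/5, sin θ = 4/5: (9, 7) → (-11, 3)

T(p) = (-11, 3)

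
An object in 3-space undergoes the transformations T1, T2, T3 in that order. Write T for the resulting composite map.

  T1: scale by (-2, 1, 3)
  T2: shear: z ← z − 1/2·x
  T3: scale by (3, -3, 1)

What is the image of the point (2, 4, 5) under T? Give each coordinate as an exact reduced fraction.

T1 scale by (-2, 1, 3): (2, 4, 5) → (-4, 4, 15)
T2 shear: z ← z − 1/2·x: (-4, 4, 15) → (-4, 4, 17)
T3 scale by (3, -3, 1): (-4, 4, 17) → (-12, -12, 17)

T(p) = (-12, -12, 17)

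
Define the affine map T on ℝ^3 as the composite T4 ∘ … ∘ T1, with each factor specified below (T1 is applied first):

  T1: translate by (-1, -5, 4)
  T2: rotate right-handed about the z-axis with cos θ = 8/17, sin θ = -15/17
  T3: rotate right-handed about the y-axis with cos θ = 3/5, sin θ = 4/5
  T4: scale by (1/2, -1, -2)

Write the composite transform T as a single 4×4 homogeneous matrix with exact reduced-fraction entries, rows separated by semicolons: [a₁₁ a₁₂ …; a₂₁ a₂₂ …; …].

T = [12/85 9/34 2/5 23/170; 15/17 -8/17 0 25/17; 64/85 24/17 -6/5 -1072/85; 0 0 0 1]

T1 = [1 0 0 -1; 0 1 0 -5; 0 0 1 4; 0 0 0 1]
T2·T1 = [8/17 15/17 0 -83/17; -15/17 8/17 0 -25/17; 0 0 1 4; 0 0 0 1]
T3·…·T1 = [24/85 9/17 4/5 23/85; -15/17 8/17 0 -25/17; -32/85 -12/17 3/5 536/85; 0 0 0 1]
T4·…·T1 = [12/85 9/34 2/5 23/170; 15/17 -8/17 0 25/17; 64/85 24/17 -6/5 -1072/85; 0 0 0 1]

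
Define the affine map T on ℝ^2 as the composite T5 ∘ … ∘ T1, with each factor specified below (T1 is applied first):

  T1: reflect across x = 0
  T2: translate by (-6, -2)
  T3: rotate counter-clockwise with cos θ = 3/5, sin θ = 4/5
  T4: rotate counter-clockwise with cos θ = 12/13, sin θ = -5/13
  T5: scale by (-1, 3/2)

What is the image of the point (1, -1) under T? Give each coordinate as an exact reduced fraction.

T(p) = (293/65, -1197/130)

T1 reflect across x = 0: (1, -1) → (-1, -1)
T2 translate by (-6, -2): (-1, -1) → (-7, -3)
T3 rotate counter-clockwise with cos θ = 3/5, sin θ = 4/5: (-7, -3) → (-9/5, -37/5)
T4 rotate counter-clockwise with cos θ = 12/13, sin θ = -5/13: (-9/5, -37/5) → (-293/65, -399/65)
T5 scale by (-1, 3/2): (-293/65, -399/65) → (293/65, -1197/130)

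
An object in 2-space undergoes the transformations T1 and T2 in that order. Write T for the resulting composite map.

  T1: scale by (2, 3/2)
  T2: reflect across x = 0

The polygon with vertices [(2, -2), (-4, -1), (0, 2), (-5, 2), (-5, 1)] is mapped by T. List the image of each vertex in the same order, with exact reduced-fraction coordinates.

image vertices: (-4, -3), (8, -3/2), (0, 3), (10, 3), (10, 3/2)

T1 scale by (2, 3/2): (2, -2) → (4, -3); (-4, -1) → (-8, -3/2); (0, 2) → (0, 3); (-5, 2) → (-10, 3); (-5, 1) → (-10, 3/2)
T2 reflect across x = 0: (4, -3) → (-4, -3); (-8, -3/2) → (8, -3/2); (0, 3) → (0, 3); (-10, 3) → (10, 3); (-10, 3/2) → (10, 3/2)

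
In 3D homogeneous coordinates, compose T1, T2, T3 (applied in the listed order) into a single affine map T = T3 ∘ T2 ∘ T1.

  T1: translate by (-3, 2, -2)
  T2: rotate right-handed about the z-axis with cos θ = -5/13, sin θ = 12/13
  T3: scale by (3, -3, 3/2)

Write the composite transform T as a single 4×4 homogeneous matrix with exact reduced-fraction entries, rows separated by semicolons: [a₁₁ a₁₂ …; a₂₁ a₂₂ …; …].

T1 = [1 0 0 -3; 0 1 0 2; 0 0 1 -2; 0 0 0 1]
T2·T1 = [-5/13 -12/13 0 -9/13; 12/13 -5/13 0 -46/13; 0 0 1 -2; 0 0 0 1]
T3·…·T1 = [-15/13 -36/13 0 -27/13; -36/13 15/13 0 138/13; 0 0 3/2 -3; 0 0 0 1]

T = [-15/13 -36/13 0 -27/13; -36/13 15/13 0 138/13; 0 0 3/2 -3; 0 0 0 1]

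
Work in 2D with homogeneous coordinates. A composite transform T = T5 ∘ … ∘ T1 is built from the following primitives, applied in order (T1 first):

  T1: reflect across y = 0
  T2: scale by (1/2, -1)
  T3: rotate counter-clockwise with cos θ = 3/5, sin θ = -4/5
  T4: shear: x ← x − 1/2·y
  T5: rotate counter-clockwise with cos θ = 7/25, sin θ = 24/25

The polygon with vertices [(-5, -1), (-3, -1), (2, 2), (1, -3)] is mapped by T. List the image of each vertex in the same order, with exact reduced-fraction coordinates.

image vertices: (-273/125, -311/125), (-142/125, -219/125), (22/125, 254/125), (229/125, -197/125)

T1 reflect across y = 0: (-5, -1) → (-5, 1); (-3, -1) → (-3, 1); (2, 2) → (2, -2); (1, -3) → (1, 3)
T2 scale by (1/2, -1): (-5, 1) → (-5/2, -1); (-3, 1) → (-3/2, -1); (2, -2) → (1, 2); (1, 3) → (1/2, -3)
T3 rotate counter-clockwise with cos θ = 3/5, sin θ = -4/5: (-5/2, -1) → (-23/10, 7/5); (-3/2, -1) → (-17/10, 3/5); (1, 2) → (11/5, 2/5); (1/2, -3) → (-21/10, -11/5)
T4 shear: x ← x − 1/2·y: (-23/10, 7/5) → (-3, 7/5); (-17/10, 3/5) → (-2, 3/5); (11/5, 2/5) → (2, 2/5); (-21/10, -11/5) → (-1, -11/5)
T5 rotate counter-clockwise with cos θ = 7/25, sin θ = 24/25: (-3, 7/5) → (-273/125, -311/125); (-2, 3/5) → (-142/125, -219/125); (2, 2/5) → (22/125, 254/125); (-1, -11/5) → (229/125, -197/125)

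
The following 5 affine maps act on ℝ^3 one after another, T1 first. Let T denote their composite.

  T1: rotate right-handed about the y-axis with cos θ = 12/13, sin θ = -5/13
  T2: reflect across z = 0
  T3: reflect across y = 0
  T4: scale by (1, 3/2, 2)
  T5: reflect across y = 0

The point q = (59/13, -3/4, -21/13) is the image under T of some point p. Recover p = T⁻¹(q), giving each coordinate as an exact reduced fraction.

p = (9/2, -1/2, -1)

T1 = [12/13 0 -5/13 0; 0 1 0 0; 5/13 0 12/13 0; 0 0 0 1]
T2·T1 = [12/13 0 -5/13 0; 0 1 0 0; -5/13 0 -12/13 0; 0 0 0 1]
T3·…·T1 = [12/13 0 -5/13 0; 0 -1 0 0; -5/13 0 -12/13 0; 0 0 0 1]
T4·…·T1 = [12/13 0 -5/13 0; 0 -3/2 0 0; -10/13 0 -24/13 0; 0 0 0 1]
T5·…·T1 = [12/13 0 -5/13 0; 0 3/2 0 0; -10/13 0 -24/13 0; 0 0 0 1]
det M = -3; M⁻¹ = [12/13 0 -5/26 0; 0 2/3 0 0; -5/13 0 -6/13 0; 0 0 0 1]
M⁻¹ · (59/13, -3/4, -21/13)ᵀ = (9/2, -1/2, -1)ᵀ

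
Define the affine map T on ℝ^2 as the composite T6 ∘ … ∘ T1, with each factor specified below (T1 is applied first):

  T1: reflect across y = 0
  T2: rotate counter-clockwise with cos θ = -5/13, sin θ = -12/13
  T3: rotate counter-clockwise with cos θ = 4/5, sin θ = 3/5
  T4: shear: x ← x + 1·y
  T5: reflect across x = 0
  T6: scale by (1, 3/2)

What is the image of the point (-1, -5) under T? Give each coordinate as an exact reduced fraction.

T(p) = (-34/5, 33/10)

T1 reflect across y = 0: (-1, -5) → (-1, 5)
T2 rotate counter-clockwise with cos θ = -5/13, sin θ = -12/13: (-1, 5) → (5, -1)
T3 rotate counter-clockwise with cos θ = 4/5, sin θ = 3/5: (5, -1) → (23/5, 11/5)
T4 shear: x ← x + 1·y: (23/5, 11/5) → (34/5, 11/5)
T5 reflect across x = 0: (34/5, 11/5) → (-34/5, 11/5)
T6 scale by (1, 3/2): (-34/5, 11/5) → (-34/5, 33/10)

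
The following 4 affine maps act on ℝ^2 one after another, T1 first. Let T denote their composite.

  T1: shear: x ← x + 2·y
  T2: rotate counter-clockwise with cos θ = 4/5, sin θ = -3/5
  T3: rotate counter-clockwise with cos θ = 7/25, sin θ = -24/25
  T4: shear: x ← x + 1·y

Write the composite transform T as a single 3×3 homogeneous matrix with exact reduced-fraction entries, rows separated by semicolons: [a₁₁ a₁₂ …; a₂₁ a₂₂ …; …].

T = [-161/125 -249/125 0; -117/125 -278/125 0; 0 0 1]

T1 = [1 2 0; 0 1 0; 0 0 1]
T2·T1 = [4/5 11/5 0; -3/5 -2/5 0; 0 0 1]
T3·…·T1 = [-44/125 29/125 0; -117/125 -278/125 0; 0 0 1]
T4·…·T1 = [-161/125 -249/125 0; -117/125 -278/125 0; 0 0 1]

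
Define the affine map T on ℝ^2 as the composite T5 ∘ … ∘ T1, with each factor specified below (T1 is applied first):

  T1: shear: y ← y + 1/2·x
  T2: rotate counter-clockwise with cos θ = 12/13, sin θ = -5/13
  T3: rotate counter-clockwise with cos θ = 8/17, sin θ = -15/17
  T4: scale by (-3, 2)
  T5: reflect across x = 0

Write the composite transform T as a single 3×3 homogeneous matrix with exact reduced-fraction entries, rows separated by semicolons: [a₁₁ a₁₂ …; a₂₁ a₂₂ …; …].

T1 = [1 0 0; 1/2 1 0; 0 0 1]
T2·T1 = [29/26 5/13 0; 1/13 12/13 0; 0 0 1]
T3·…·T1 = [131/221 220/221 0; -419/442 21/221 0; 0 0 1]
T4·…·T1 = [-393/221 -660/221 0; -419/221 42/221 0; 0 0 1]
T5·…·T1 = [393/221 660/221 0; -419/221 42/221 0; 0 0 1]

T = [393/221 660/221 0; -419/221 42/221 0; 0 0 1]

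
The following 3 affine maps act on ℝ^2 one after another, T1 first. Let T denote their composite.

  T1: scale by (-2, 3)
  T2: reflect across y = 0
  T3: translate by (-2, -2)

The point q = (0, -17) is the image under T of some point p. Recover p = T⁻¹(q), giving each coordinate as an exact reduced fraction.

T1 = [-2 0 0; 0 3 0; 0 0 1]
T2·T1 = [-2 0 0; 0 -3 0; 0 0 1]
T3·…·T1 = [-2 0 -2; 0 -3 -2; 0 0 1]
det M = 6; M⁻¹ = [-1/2 0 -1; 0 -1/3 -2/3; 0 0 1]
M⁻¹ · (0, -17)ᵀ = (-1, 5)ᵀ

p = (-1, 5)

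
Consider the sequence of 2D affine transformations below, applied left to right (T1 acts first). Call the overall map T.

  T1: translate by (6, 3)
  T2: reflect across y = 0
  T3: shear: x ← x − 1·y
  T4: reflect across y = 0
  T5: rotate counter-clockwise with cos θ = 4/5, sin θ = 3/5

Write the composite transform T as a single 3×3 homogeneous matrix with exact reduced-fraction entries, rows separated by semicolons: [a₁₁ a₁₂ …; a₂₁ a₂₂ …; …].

T = [4/5 1/5 27/5; 3/5 7/5 39/5; 0 0 1]

T1 = [1 0 6; 0 1 3; 0 0 1]
T2·T1 = [1 0 6; 0 -1 -3; 0 0 1]
T3·…·T1 = [1 1 9; 0 -1 -3; 0 0 1]
T4·…·T1 = [1 1 9; 0 1 3; 0 0 1]
T5·…·T1 = [4/5 1/5 27/5; 3/5 7/5 39/5; 0 0 1]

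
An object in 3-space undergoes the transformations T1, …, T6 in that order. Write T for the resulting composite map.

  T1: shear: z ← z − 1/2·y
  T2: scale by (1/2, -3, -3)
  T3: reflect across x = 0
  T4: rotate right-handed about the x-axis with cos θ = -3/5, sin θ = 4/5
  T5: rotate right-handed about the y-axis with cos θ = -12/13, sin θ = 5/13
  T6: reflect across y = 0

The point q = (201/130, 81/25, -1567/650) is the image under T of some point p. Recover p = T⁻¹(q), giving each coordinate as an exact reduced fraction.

T1 = [1 0 0 0; 0 1 0 0; 0 -1/2 1 0; 0 0 0 1]
T2·T1 = [1/2 0 0 0; 0 -3 0 0; 0 3/2 -3 0; 0 0 0 1]
T3·…·T1 = [-1/2 0 0 0; 0 -3 0 0; 0 3/2 -3 0; 0 0 0 1]
T4·…·T1 = [-1/2 0 0 0; 0 3/5 12/5 0; 0 -33/10 9/5 0; 0 0 0 1]
T5·…·T1 = [6/13 -33/26 9/13 0; 0 3/5 12/5 0; 5/26 198/65 -108/65 0; 0 0 0 1]
T6·…·T1 = [6/13 -33/26 9/13 0; 0 -3/5 -12/5 0; 5/26 198/65 -108/65 0; 0 0 0 1]
det M = 9/2; M⁻¹ = [24/13 0 10/13 0; -4/39 -1/5 16/65 0; 1/39 -11/30 -4/65 0; 0 0 0 1]
M⁻¹ · (201/130, 81/25, -1567/650)ᵀ = (1, -7/5, -1)ᵀ

p = (1, -7/5, -1)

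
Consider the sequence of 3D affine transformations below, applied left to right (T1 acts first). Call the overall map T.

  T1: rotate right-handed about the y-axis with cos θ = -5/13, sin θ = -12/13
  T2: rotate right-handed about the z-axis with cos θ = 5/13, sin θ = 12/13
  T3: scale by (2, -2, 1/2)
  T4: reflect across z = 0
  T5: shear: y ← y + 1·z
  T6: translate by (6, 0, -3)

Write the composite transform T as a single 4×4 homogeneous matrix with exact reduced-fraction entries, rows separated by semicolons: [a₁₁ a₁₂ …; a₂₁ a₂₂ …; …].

T1 = [-5/13 0 -12/13 0; 0 1 0 0; 12/13 0 -5/13 0; 0 0 0 1]
T2·T1 = [-25/169 -12/13 -60/169 0; -60/169 5/13 -144/169 0; 12/13 0 -5/13 0; 0 0 0 1]
T3·…·T1 = [-50/169 -24/13 -120/169 0; 120/169 -10/13 288/169 0; 6/13 0 -5/26 0; 0 0 0 1]
T4·…·T1 = [-50/169 -24/13 -120/169 0; 120/169 -10/13 288/169 0; -6/13 0 5/26 0; 0 0 0 1]
T5·…·T1 = [-50/169 -24/13 -120/169 0; 42/169 -10/13 641/338 0; -6/13 0 5/26 0; 0 0 0 1]
T6·…·T1 = [-50/169 -24/13 -120/169 6; 42/169 -10/13 641/338 0; -6/13 0 5/26 -3; 0 0 0 1]

T = [-50/169 -24/13 -120/169 6; 42/169 -10/13 641/338 0; -6/13 0 5/26 -3; 0 0 0 1]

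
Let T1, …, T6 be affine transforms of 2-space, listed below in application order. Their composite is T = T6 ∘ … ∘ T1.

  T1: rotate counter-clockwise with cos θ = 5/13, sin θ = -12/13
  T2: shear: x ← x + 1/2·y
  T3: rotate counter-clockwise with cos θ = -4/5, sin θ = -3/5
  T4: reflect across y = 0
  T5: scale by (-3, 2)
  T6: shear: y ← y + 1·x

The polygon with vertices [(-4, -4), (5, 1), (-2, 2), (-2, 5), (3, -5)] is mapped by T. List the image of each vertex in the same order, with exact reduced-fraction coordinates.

T1 rotate counter-clockwise with cos θ = 5/13, sin θ = -12/13: (-4, -4) → (-68/13, 28/13); (5, 1) → (37/13, -55/13); (-2, 2) → (14/13, 34/13); (-2, 5) → (50/13, 49/13); (3, -5) → (-45/13, -61/13)
T2 shear: x ← x + 1/2·y: (-68/13, 28/13) → (-54/13, 28/13); (37/13, -55/13) → (19/26, -55/13); (14/13, 34/13) → (31/13, 34/13); (50/13, 49/13) → (149/26, 49/13); (-45/13, -61/13) → (-151/26, -61/13)
T3 rotate counter-clockwise with cos θ = -4/5, sin θ = -3/5: (-54/13, 28/13) → (60/13, 10/13); (19/26, -55/13) → (-203/65, 383/130); (31/13, 34/13) → (-22/65, -229/65); (149/26, 49/13) → (-151/65, -839/130); (-151/26, -61/13) → (119/65, 941/130)
T4 reflect across y = 0: (60/13, 10/13) → (60/13, -10/13); (-203/65, 383/130) → (-203/65, -383/130); (-22/65, -229/65) → (-22/65, 229/65); (-151/65, -839/130) → (-151/65, 839/130); (119/65, 941/130) → (119/65, -941/130)
T5 scale by (-3, 2): (60/13, -10/13) → (-180/13, -20/13); (-203/65, -383/130) → (609/65, -383/65); (-22/65, 229/65) → (66/65, 458/65); (-151/65, 839/130) → (453/65, 839/65); (119/65, -941/130) → (-357/65, -941/65)
T6 shear: y ← y + 1·x: (-180/13, -20/13) → (-180/13, -200/13); (609/65, -383/65) → (609/65, 226/65); (66/65, 458/65) → (66/65, 524/65); (453/65, 839/65) → (453/65, 1292/65); (-357/65, -941/65) → (-357/65, -1298/65)

image vertices: (-180/13, -200/13), (609/65, 226/65), (66/65, 524/65), (453/65, 1292/65), (-357/65, -1298/65)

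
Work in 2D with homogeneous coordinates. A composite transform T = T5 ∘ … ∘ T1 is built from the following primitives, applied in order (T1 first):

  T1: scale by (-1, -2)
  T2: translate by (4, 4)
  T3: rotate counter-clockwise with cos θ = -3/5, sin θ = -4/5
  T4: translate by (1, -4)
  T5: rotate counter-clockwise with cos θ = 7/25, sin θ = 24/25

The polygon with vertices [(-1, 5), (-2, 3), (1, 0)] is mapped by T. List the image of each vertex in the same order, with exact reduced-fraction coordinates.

T1 scale by (-1, -2): (-1, 5) → (1, -10); (-2, 3) → (2, -6); (1, 0) → (-1, 0)
T2 translate by (4, 4): (1, -10) → (5, -6); (2, -6) → (6, -2); (-1, 0) → (3, 4)
T3 rotate counter-clockwise with cos θ = -3/5, sin θ = -4/5: (5, -6) → (-39/5, -2/5); (6, -2) → (-26/5, -18/5); (3, 4) → (7/5, -24/5)
T4 translate by (1, -4): (-39/5, -2/5) → (-34/5, -22/5); (-26/5, -18/5) → (-21/5, -38/5); (7/5, -24/5) → (12/5, -44/5)
T5 rotate counter-clockwise with cos θ = 7/25, sin θ = 24/25: (-34/5, -22/5) → (58/25, -194/25); (-21/5, -38/5) → (153/25, -154/25); (12/5, -44/5) → (228/25, -4/25)

image vertices: (58/25, -194/25), (153/25, -154/25), (228/25, -4/25)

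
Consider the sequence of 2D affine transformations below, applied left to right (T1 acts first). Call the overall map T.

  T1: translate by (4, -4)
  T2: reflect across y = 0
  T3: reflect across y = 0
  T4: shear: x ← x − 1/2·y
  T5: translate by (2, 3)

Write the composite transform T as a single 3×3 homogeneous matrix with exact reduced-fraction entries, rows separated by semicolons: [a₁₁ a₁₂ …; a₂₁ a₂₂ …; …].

T = [1 -1/2 8; 0 1 -1; 0 0 1]

T1 = [1 0 4; 0 1 -4; 0 0 1]
T2·T1 = [1 0 4; 0 -1 4; 0 0 1]
T3·…·T1 = [1 0 4; 0 1 -4; 0 0 1]
T4·…·T1 = [1 -1/2 6; 0 1 -4; 0 0 1]
T5·…·T1 = [1 -1/2 8; 0 1 -1; 0 0 1]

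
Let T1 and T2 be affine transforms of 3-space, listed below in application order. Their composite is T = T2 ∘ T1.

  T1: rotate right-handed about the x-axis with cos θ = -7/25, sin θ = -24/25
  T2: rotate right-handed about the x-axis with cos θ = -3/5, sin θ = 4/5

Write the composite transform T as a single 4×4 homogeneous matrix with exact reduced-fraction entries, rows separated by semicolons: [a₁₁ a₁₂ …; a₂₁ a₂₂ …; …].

T1 = [1 0 0 0; 0 -7/25 24/25 0; 0 -24/25 -7/25 0; 0 0 0 1]
T2·T1 = [1 0 0 0; 0 117/125 -44/125 0; 0 44/125 117/125 0; 0 0 0 1]

T = [1 0 0 0; 0 117/125 -44/125 0; 0 44/125 117/125 0; 0 0 0 1]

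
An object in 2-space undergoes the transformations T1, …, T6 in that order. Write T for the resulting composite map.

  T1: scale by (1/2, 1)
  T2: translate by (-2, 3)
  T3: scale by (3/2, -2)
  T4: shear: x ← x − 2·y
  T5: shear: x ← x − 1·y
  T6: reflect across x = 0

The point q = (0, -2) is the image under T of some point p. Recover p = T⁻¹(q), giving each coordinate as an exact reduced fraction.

T1 = [1/2 0 0; 0 1 0; 0 0 1]
T2·T1 = [1/2 0 -2; 0 1 3; 0 0 1]
T3·…·T1 = [3/4 0 -3; 0 -2 -6; 0 0 1]
T4·…·T1 = [3/4 4 9; 0 -2 -6; 0 0 1]
T5·…·T1 = [3/4 6 15; 0 -2 -6; 0 0 1]
T6·…·T1 = [-3/4 -6 -15; 0 -2 -6; 0 0 1]
det M = 3/2; M⁻¹ = [-4/3 4 4; 0 -1/2 -3; 0 0 1]
M⁻¹ · (0, -2)ᵀ = (-4, -2)ᵀ

p = (-4, -2)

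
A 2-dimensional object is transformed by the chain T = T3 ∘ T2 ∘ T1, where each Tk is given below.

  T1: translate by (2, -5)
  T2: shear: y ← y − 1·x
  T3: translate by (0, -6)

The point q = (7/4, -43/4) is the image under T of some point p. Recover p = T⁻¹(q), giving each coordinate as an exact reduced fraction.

T1 = [1 0 2; 0 1 -5; 0 0 1]
T2·T1 = [1 0 2; -1 1 -7; 0 0 1]
T3·…·T1 = [1 0 2; -1 1 -13; 0 0 1]
det M = 1; M⁻¹ = [1 0 -2; 1 1 11; 0 0 1]
M⁻¹ · (7/4, -43/4)ᵀ = (-1/4, 2)ᵀ

p = (-1/4, 2)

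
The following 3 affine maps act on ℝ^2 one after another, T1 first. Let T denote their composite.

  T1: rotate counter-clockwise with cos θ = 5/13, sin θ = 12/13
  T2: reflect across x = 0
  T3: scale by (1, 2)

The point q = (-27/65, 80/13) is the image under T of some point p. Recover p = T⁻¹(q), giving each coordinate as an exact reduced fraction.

T1 = [5/13 -12/13 0; 12/13 5/13 0; 0 0 1]
T2·T1 = [-5/13 12/13 0; 12/13 5/13 0; 0 0 1]
T3·…·T1 = [-5/13 12/13 0; 24/13 10/13 0; 0 0 1]
det M = -2; M⁻¹ = [-5/13 6/13 0; 12/13 5/26 0; 0 0 1]
M⁻¹ · (-27/65, 80/13)ᵀ = (3, 4/5)ᵀ

p = (3, 4/5)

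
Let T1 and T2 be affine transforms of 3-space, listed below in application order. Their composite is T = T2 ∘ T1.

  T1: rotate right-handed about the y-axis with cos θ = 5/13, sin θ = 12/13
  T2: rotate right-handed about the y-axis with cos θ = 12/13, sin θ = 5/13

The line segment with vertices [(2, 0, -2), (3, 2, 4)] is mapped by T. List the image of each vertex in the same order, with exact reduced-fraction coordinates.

image vertices: (-2, 0, -2), (4, 2, -3)

T1 rotate right-handed about the y-axis with cos θ = 5/13, sin θ = 12/13: (2, 0, -2) → (-14/13, 0, -34/13); (3, 2, 4) → (63/13, 2, -16/13)
T2 rotate right-handed about the y-axis with cos θ = 12/13, sin θ = 5/13: (-14/13, 0, -34/13) → (-2, 0, -2); (63/13, 2, -16/13) → (4, 2, -3)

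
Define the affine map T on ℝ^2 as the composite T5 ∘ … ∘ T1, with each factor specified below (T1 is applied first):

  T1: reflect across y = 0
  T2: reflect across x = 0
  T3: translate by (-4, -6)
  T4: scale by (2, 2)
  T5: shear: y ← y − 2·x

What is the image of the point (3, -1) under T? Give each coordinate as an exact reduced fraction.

T(p) = (-14, 18)

T1 reflect across y = 0: (3, -1) → (3, 1)
T2 reflect across x = 0: (3, 1) → (-3, 1)
T3 translate by (-4, -6): (-3, 1) → (-7, -5)
T4 scale by (2, 2): (-7, -5) → (-14, -10)
T5 shear: y ← y − 2·x: (-14, -10) → (-14, 18)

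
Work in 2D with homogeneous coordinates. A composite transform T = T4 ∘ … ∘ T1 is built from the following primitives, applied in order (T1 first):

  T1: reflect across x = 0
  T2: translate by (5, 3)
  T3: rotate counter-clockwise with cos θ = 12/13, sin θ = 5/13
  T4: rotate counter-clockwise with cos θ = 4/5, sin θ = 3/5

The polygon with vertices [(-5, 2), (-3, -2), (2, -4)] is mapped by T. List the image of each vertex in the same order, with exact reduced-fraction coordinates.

T1 reflect across x = 0: (-5, 2) → (5, 2); (-3, -2) → (3, -2); (2, -4) → (-2, -4)
T2 translate by (5, 3): (5, 2) → (10, 5); (3, -2) → (8, 1); (-2, -4) → (3, -1)
T3 rotate counter-clockwise with cos θ = 12/13, sin θ = 5/13: (10, 5) → (95/13, 110/13); (8, 1) → (7, 4); (3, -1) → (41/13, 3/13)
T4 rotate counter-clockwise with cos θ = 4/5, sin θ = 3/5: (95/13, 110/13) → (10/13, 145/13); (7, 4) → (16/5, 37/5); (41/13, 3/13) → (31/13, 27/13)

image vertices: (10/13, 145/13), (16/5, 37/5), (31/13, 27/13)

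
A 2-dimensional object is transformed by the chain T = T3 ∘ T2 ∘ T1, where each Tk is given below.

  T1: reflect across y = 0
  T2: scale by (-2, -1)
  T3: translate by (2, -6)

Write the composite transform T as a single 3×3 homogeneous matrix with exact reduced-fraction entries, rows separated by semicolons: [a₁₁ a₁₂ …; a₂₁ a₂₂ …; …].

T1 = [1 0 0; 0 -1 0; 0 0 1]
T2·T1 = [-2 0 0; 0 1 0; 0 0 1]
T3·…·T1 = [-2 0 2; 0 1 -6; 0 0 1]

T = [-2 0 2; 0 1 -6; 0 0 1]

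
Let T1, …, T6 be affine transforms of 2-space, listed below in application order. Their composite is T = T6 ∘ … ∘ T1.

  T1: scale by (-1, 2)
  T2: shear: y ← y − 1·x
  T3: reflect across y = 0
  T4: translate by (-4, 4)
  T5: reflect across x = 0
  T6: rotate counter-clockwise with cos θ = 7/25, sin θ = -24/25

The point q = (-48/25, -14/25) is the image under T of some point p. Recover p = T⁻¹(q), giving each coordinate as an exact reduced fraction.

p = (-4, 5)

T1 = [-1 0 0; 0 2 0; 0 0 1]
T2·T1 = [-1 0 0; 1 2 0; 0 0 1]
T3·…·T1 = [-1 0 0; -1 -2 0; 0 0 1]
T4·…·T1 = [-1 0 -4; -1 -2 4; 0 0 1]
T5·…·T1 = [1 0 4; -1 -2 4; 0 0 1]
T6·…·T1 = [-17/25 -48/25 124/25; -31/25 -14/25 -68/25; 0 0 1]
det M = -2; M⁻¹ = [7/25 -24/25 -4; -31/50 17/50 4; 0 0 1]
M⁻¹ · (-48/25, -14/25)ᵀ = (-4, 5)ᵀ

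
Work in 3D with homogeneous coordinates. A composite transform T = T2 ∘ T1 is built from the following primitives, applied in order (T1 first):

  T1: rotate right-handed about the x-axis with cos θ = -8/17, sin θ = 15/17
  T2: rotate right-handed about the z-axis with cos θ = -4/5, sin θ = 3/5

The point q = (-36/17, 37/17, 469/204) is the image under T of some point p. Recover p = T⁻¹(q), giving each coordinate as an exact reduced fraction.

p = (3, 9/4, -2/3)

T1 = [1 0 0 0; 0 -8/17 -15/17 0; 0 15/17 -8/17 0; 0 0 0 1]
T2·T1 = [-4/5 24/85 9/17 0; 3/5 32/85 12/17 0; 0 15/17 -8/17 0; 0 0 0 1]
det M = 1; M⁻¹ = [-4/5 3/5 0 0; 24/85 32/85 15/17 0; 9/17 12/17 -8/17 0; 0 0 0 1]
M⁻¹ · (-36/17, 37/17, 469/204)ᵀ = (3, 9/4, -2/3)ᵀ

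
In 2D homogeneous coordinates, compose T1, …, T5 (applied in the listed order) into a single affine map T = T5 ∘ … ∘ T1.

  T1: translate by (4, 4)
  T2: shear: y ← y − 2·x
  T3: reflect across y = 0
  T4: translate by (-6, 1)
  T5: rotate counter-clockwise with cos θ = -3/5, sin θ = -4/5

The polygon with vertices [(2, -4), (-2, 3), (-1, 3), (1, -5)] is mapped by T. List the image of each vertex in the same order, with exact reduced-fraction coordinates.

T1 translate by (4, 4): (2, -4) → (6, 0); (-2, 3) → (2, 7); (-1, 3) → (3, 7); (1, -5) → (5, -1)
T2 shear: y ← y − 2·x: (6, 0) → (6, -12); (2, 7) → (2, 3); (3, 7) → (3, 1); (5, -1) → (5, -11)
T3 reflect across y = 0: (6, -12) → (6, 12); (2, 3) → (2, -3); (3, 1) → (3, -1); (5, -11) → (5, 11)
T4 translate by (-6, 1): (6, 12) → (0, 13); (2, -3) → (-4, -2); (3, -1) → (-3, 0); (5, 11) → (-1, 12)
T5 rotate counter-clockwise with cos θ = -3/5, sin θ = -4/5: (0, 13) → (52/5, -39/5); (-4, -2) → (4/5, 22/5); (-3, 0) → (9/5, 12/5); (-1, 12) → (51/5, -32/5)

image vertices: (52/5, -39/5), (4/5, 22/5), (9/5, 12/5), (51/5, -32/5)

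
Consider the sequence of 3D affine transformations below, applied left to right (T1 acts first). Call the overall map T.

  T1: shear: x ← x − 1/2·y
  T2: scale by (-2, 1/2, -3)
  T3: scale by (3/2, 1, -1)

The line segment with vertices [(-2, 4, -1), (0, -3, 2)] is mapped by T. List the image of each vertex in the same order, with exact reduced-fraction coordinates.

image vertices: (12, 2, -3), (-9/2, -3/2, 6)

T1 shear: x ← x − 1/2·y: (-2, 4, -1) → (-4, 4, -1); (0, -3, 2) → (3/2, -3, 2)
T2 scale by (-2, 1/2, -3): (-4, 4, -1) → (8, 2, 3); (3/2, -3, 2) → (-3, -3/2, -6)
T3 scale by (3/2, 1, -1): (8, 2, 3) → (12, 2, -3); (-3, -3/2, -6) → (-9/2, -3/2, 6)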